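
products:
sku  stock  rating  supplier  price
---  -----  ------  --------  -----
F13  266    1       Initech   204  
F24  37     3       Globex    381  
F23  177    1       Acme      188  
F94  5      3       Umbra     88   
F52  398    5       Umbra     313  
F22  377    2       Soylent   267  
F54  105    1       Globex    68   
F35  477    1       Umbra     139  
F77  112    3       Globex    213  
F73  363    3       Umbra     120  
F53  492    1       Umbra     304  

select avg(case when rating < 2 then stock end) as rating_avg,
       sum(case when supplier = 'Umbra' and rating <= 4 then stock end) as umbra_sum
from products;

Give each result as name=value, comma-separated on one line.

rating_avg=303.4, umbra_sum=1337

[rating_avg: rating < 2]
sku=F13: ✓ → 266
sku=F24: ✗
sku=F23: ✓ → 177
sku=F94: ✗
sku=F52: ✗
sku=F22: ✗
sku=F54: ✓ → 105
sku=F35: ✓ → 477
sku=F77: ✗
sku=F73: ✗
sku=F53: ✓ → 492
rating_avg = (266 + 177 + 105 + 477 + 492) / 5 = 303.4
—
[umbra_sum: supplier = 'Umbra' and rating <= 4]
sku=F13: ✗
sku=F24: ✗
sku=F23: ✗
sku=F94: ✓ → 5
sku=F52: ✗
sku=F22: ✗
sku=F54: ✗
sku=F35: ✓ → 477
sku=F77: ✗
sku=F73: ✓ → 363
sku=F53: ✓ → 492
umbra_sum = 5 + 477 + 363 + 492 = 1337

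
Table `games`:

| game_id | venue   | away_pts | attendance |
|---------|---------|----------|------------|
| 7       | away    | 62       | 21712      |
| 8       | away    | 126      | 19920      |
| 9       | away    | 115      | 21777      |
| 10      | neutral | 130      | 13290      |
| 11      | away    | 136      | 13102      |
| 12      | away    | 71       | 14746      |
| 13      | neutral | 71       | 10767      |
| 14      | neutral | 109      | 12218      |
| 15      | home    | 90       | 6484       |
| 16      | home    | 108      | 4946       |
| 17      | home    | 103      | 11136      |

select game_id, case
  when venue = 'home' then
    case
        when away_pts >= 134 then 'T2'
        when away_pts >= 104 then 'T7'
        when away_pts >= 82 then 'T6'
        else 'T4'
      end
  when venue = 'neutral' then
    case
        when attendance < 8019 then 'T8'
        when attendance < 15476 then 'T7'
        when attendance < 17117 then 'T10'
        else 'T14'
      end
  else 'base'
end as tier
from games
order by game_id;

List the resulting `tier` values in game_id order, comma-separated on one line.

game_id=7: venue='away' → outer ELSE → base
game_id=8: venue='away' → outer ELSE → base
game_id=9: venue='away' → outer ELSE → base
game_id=10: venue='neutral' → inner[attendance < 15476] → T7
game_id=11: venue='away' → outer ELSE → base
game_id=12: venue='away' → outer ELSE → base
game_id=13: venue='neutral' → inner[attendance < 15476] → T7
game_id=14: venue='neutral' → inner[attendance < 15476] → T7
game_id=15: venue='home' → inner[away_pts >= 82] → T6
game_id=16: venue='home' → inner[away_pts >= 104] → T7
game_id=17: venue='home' → inner[away_pts >= 82] → T6

base, base, base, T7, base, base, T7, T7, T6, T7, T6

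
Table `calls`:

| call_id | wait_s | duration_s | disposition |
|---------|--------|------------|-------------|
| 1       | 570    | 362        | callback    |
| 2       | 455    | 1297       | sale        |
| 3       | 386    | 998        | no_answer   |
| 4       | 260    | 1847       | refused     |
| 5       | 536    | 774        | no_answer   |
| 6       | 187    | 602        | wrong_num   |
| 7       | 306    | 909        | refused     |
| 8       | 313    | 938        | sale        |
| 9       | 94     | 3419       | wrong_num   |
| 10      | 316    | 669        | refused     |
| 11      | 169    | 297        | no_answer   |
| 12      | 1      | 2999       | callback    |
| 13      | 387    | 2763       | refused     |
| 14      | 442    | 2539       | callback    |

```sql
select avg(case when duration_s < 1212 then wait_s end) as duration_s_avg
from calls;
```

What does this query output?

347.875

call_id=1: ✓ → 570
call_id=2: ✗
call_id=3: ✓ → 386
call_id=4: ✗
call_id=5: ✓ → 536
call_id=6: ✓ → 187
call_id=7: ✓ → 306
call_id=8: ✓ → 313
call_id=9: ✗
call_id=10: ✓ → 316
call_id=11: ✓ → 169
call_id=12: ✗
call_id=13: ✗
call_id=14: ✗
duration_s_avg = (570 + 386 + 536 + 187 + 306 + 313 + 316 + 169) / 8 = 347.875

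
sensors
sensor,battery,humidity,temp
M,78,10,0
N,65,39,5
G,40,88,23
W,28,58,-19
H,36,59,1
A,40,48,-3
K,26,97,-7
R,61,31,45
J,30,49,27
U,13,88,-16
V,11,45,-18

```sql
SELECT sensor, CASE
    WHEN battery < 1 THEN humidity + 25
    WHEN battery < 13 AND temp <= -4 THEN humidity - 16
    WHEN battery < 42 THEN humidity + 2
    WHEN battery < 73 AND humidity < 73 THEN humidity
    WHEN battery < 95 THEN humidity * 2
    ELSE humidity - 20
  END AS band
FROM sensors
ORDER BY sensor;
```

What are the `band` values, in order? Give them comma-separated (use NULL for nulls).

50, 90, 61, 51, 99, 20, 39, 31, 90, 29, 60

sensor=A: battery < 42 → 50
sensor=G: battery < 42 → 90
sensor=H: battery < 42 → 61
sensor=J: battery < 42 → 51
sensor=K: battery < 42 → 99
sensor=M: battery < 95 → 20
sensor=N: battery < 73 AND humidity < 73 → 39
sensor=R: battery < 73 AND humidity < 73 → 31
sensor=U: battery < 42 → 90
sensor=V: battery < 13 AND temp <= -4 → 29
sensor=W: battery < 42 → 60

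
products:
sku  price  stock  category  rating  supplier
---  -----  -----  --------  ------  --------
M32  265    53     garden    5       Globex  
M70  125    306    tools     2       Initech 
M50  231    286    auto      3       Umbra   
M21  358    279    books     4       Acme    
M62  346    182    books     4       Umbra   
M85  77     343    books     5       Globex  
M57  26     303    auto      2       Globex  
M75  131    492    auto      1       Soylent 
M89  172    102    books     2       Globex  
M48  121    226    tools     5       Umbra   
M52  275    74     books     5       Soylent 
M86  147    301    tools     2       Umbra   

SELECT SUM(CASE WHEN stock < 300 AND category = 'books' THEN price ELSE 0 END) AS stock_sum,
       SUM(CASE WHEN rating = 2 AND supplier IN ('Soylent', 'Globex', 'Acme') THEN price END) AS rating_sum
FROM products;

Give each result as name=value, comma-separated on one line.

[stock_sum: stock < 300 AND category = 'books']
sku=M32: ✗
sku=M70: ✗
sku=M50: ✗
sku=M21: ✓ → 358
sku=M62: ✓ → 346
sku=M85: ✗
sku=M57: ✗
sku=M75: ✗
sku=M89: ✓ → 172
sku=M48: ✗
sku=M52: ✓ → 275
sku=M86: ✗
stock_sum = 358 + 346 + 172 + 275 = 1151
—
[rating_sum: rating = 2 AND supplier IN ('Soylent', 'Globex', 'Acme')]
sku=M32: ✗
sku=M70: ✗
sku=M50: ✗
sku=M21: ✗
sku=M62: ✗
sku=M85: ✗
sku=M57: ✓ → 26
sku=M75: ✗
sku=M89: ✓ → 172
sku=M48: ✗
sku=M52: ✗
sku=M86: ✗
rating_sum = 26 + 172 = 198

stock_sum=1151, rating_sum=198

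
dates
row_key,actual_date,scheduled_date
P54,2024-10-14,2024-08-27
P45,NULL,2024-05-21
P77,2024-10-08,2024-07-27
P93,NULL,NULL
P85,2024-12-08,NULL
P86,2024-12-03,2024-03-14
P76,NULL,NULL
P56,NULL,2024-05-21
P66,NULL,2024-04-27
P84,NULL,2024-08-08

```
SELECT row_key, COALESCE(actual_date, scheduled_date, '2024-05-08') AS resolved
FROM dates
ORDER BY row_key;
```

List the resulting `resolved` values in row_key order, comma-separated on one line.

2024-05-21, 2024-10-14, 2024-05-21, 2024-04-27, 2024-05-08, 2024-10-08, 2024-08-08, 2024-12-08, 2024-12-03, 2024-05-08

row_key=P45: actual_date=NULL, scheduled_date=2024-05-21 → 2024-05-21
row_key=P54: actual_date=2024-10-14 → 2024-10-14
row_key=P56: actual_date=NULL, scheduled_date=2024-05-21 → 2024-05-21
row_key=P66: actual_date=NULL, scheduled_date=2024-04-27 → 2024-04-27
row_key=P76: actual_date=NULL, scheduled_date=NULL, → literal 2024-05-08 → 2024-05-08
row_key=P77: actual_date=2024-10-08 → 2024-10-08
row_key=P84: actual_date=NULL, scheduled_date=2024-08-08 → 2024-08-08
row_key=P85: actual_date=2024-12-08 → 2024-12-08
row_key=P86: actual_date=2024-12-03 → 2024-12-03
row_key=P93: actual_date=NULL, scheduled_date=NULL, → literal 2024-05-08 → 2024-05-08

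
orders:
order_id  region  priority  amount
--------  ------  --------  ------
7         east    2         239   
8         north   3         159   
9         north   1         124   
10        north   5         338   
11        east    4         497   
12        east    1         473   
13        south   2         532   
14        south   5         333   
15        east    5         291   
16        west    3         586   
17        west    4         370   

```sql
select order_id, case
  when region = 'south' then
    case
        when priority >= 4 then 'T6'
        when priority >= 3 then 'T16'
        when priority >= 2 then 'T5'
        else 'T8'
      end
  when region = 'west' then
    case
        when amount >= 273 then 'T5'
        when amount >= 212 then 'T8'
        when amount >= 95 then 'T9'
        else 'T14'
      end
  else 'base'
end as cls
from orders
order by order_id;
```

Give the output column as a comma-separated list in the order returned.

base, base, base, base, base, base, T5, T6, base, T5, T5

order_id=7: region='east' → outer ELSE → base
order_id=8: region='north' → outer ELSE → base
order_id=9: region='north' → outer ELSE → base
order_id=10: region='north' → outer ELSE → base
order_id=11: region='east' → outer ELSE → base
order_id=12: region='east' → outer ELSE → base
order_id=13: region='south' → inner[priority >= 2] → T5
order_id=14: region='south' → inner[priority >= 4] → T6
order_id=15: region='east' → outer ELSE → base
order_id=16: region='west' → inner[amount >= 273] → T5
order_id=17: region='west' → inner[amount >= 273] → T5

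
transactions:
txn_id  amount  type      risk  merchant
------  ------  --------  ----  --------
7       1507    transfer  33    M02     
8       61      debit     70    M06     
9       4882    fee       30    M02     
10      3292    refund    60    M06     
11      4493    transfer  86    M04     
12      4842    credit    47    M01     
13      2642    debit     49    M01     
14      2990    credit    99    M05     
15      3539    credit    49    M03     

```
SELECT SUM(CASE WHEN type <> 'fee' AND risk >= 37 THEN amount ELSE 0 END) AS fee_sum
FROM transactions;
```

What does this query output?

21859

txn_id=7: ✗
txn_id=8: ✓ → 61
txn_id=9: ✗
txn_id=10: ✓ → 3292
txn_id=11: ✓ → 4493
txn_id=12: ✓ → 4842
txn_id=13: ✓ → 2642
txn_id=14: ✓ → 2990
txn_id=15: ✓ → 3539
fee_sum = 61 + 3292 + 4493 + 4842 + 2642 + 2990 + 3539 = 21859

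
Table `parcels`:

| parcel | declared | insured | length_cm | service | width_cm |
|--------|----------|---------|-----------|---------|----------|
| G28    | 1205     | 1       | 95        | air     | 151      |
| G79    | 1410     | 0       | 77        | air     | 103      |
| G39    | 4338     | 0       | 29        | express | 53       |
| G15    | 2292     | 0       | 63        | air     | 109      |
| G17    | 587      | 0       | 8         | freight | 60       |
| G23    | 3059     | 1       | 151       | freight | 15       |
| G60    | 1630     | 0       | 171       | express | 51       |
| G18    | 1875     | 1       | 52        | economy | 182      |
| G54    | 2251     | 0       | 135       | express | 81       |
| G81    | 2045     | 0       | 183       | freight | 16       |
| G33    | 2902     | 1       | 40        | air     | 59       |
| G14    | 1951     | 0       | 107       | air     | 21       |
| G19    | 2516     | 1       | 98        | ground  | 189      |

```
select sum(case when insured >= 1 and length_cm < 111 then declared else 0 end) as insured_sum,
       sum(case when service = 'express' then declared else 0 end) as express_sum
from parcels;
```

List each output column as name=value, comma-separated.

insured_sum=8498, express_sum=8219

[insured_sum: insured >= 1 and length_cm < 111]
parcel=G28: ✓ → 1205
parcel=G79: ✗
parcel=G39: ✗
parcel=G15: ✗
parcel=G17: ✗
parcel=G23: ✗
parcel=G60: ✗
parcel=G18: ✓ → 1875
parcel=G54: ✗
parcel=G81: ✗
parcel=G33: ✓ → 2902
parcel=G14: ✗
parcel=G19: ✓ → 2516
insured_sum = 1205 + 1875 + 2902 + 2516 = 8498
—
[express_sum: service = 'express']
parcel=G28: ✗
parcel=G79: ✗
parcel=G39: ✓ → 4338
parcel=G15: ✗
parcel=G17: ✗
parcel=G23: ✗
parcel=G60: ✓ → 1630
parcel=G18: ✗
parcel=G54: ✓ → 2251
parcel=G81: ✗
parcel=G33: ✗
parcel=G14: ✗
parcel=G19: ✗
express_sum = 4338 + 1630 + 2251 = 8219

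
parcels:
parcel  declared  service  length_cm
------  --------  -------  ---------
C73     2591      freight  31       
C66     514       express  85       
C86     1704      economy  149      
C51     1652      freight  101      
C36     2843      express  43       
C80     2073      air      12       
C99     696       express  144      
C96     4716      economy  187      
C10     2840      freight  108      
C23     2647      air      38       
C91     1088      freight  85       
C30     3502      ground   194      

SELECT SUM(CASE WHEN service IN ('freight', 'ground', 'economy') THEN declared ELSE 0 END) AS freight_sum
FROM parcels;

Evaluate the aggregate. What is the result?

parcel=C73: ✓ → 2591
parcel=C66: ✗
parcel=C86: ✓ → 1704
parcel=C51: ✓ → 1652
parcel=C36: ✗
parcel=C80: ✗
parcel=C99: ✗
parcel=C96: ✓ → 4716
parcel=C10: ✓ → 2840
parcel=C23: ✗
parcel=C91: ✓ → 1088
parcel=C30: ✓ → 3502
freight_sum = 2591 + 1704 + 1652 + 4716 + 2840 + 1088 + 3502 = 18093

18093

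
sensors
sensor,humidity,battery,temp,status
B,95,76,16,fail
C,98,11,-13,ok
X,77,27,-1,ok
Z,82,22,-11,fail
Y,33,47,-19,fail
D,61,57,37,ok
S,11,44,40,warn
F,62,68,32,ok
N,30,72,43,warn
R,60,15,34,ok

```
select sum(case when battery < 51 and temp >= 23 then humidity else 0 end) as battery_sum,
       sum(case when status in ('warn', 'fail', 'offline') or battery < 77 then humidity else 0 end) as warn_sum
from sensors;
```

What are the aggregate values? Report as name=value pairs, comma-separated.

[battery_sum: battery < 51 and temp >= 23]
sensor=B: ✗
sensor=C: ✗
sensor=X: ✗
sensor=Z: ✗
sensor=Y: ✗
sensor=D: ✗
sensor=S: ✓ → 11
sensor=F: ✗
sensor=N: ✗
sensor=R: ✓ → 60
battery_sum = 11 + 60 = 71
—
[warn_sum: status in ('warn', 'fail', 'offline') or battery < 77]
sensor=B: ✓ → 95
sensor=C: ✓ → 98
sensor=X: ✓ → 77
sensor=Z: ✓ → 82
sensor=Y: ✓ → 33
sensor=D: ✓ → 61
sensor=S: ✓ → 11
sensor=F: ✓ → 62
sensor=N: ✓ → 30
sensor=R: ✓ → 60
warn_sum = 95 + 98 + 77 + 82 + 33 + 61 + 11 + 62 + 30 + 60 = 609

battery_sum=71, warn_sum=609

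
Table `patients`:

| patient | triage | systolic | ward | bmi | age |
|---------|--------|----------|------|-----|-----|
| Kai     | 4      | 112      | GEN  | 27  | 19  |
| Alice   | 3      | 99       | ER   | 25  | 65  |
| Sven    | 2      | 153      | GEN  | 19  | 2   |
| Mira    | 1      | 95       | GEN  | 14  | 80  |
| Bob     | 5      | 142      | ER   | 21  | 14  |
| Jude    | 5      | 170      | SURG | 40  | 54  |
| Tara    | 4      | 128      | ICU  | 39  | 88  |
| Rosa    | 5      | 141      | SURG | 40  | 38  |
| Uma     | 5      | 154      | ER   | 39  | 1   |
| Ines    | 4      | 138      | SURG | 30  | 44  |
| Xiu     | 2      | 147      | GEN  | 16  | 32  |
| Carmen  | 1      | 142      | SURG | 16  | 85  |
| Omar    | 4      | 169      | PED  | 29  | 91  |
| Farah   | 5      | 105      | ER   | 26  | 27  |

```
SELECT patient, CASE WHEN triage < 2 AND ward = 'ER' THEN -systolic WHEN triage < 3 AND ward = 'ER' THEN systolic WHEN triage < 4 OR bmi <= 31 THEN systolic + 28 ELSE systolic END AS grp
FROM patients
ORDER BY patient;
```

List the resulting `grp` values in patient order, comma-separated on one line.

patient=Alice: triage < 4 OR bmi <= 31 → 127
patient=Bob: triage < 4 OR bmi <= 31 → 170
patient=Carmen: triage < 4 OR bmi <= 31 → 170
patient=Farah: triage < 4 OR bmi <= 31 → 133
patient=Ines: triage < 4 OR bmi <= 31 → 166
patient=Jude: ELSE → 170
patient=Kai: triage < 4 OR bmi <= 31 → 140
patient=Mira: triage < 4 OR bmi <= 31 → 123
patient=Omar: triage < 4 OR bmi <= 31 → 197
patient=Rosa: ELSE → 141
patient=Sven: triage < 4 OR bmi <= 31 → 181
patient=Tara: ELSE → 128
patient=Uma: ELSE → 154
patient=Xiu: triage < 4 OR bmi <= 31 → 175

127, 170, 170, 133, 166, 170, 140, 123, 197, 141, 181, 128, 154, 175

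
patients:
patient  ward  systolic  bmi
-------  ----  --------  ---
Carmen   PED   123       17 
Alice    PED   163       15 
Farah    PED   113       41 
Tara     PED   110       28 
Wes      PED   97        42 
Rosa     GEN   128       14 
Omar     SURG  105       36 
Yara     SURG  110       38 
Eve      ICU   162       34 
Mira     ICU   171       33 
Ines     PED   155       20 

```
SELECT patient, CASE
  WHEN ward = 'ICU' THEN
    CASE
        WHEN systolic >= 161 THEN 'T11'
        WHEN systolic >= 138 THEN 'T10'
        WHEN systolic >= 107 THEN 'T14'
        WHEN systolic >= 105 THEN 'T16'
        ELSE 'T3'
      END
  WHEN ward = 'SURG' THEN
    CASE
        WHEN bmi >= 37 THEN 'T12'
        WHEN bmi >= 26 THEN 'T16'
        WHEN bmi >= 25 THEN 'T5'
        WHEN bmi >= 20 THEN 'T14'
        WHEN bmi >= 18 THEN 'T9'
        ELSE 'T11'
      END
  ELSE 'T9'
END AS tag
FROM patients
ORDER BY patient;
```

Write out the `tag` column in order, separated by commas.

T9, T9, T11, T9, T9, T11, T16, T9, T9, T9, T12

patient=Alice: ward='PED' → outer ELSE → T9
patient=Carmen: ward='PED' → outer ELSE → T9
patient=Eve: ward='ICU' → inner[systolic >= 161] → T11
patient=Farah: ward='PED' → outer ELSE → T9
patient=Ines: ward='PED' → outer ELSE → T9
patient=Mira: ward='ICU' → inner[systolic >= 161] → T11
patient=Omar: ward='SURG' → inner[bmi >= 26] → T16
patient=Rosa: ward='GEN' → outer ELSE → T9
patient=Tara: ward='PED' → outer ELSE → T9
patient=Wes: ward='PED' → outer ELSE → T9
patient=Yara: ward='SURG' → inner[bmi >= 37] → T12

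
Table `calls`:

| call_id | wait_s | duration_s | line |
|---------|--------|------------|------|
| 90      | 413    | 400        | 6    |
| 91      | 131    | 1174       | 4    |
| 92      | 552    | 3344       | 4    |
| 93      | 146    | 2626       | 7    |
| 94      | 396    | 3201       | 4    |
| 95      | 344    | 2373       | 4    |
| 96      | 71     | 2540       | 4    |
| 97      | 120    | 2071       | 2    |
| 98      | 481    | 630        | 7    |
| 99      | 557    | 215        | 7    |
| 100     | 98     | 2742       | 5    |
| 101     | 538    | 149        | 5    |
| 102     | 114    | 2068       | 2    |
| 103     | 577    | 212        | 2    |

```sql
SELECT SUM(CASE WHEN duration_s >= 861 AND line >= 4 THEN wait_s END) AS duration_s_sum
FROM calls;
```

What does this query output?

1738

call_id=90: ✗
call_id=91: ✓ → 131
call_id=92: ✓ → 552
call_id=93: ✓ → 146
call_id=94: ✓ → 396
call_id=95: ✓ → 344
call_id=96: ✓ → 71
call_id=97: ✗
call_id=98: ✗
call_id=99: ✗
call_id=100: ✓ → 98
call_id=101: ✗
call_id=102: ✗
call_id=103: ✗
duration_s_sum = 131 + 552 + 146 + 396 + 344 + 71 + 98 = 1738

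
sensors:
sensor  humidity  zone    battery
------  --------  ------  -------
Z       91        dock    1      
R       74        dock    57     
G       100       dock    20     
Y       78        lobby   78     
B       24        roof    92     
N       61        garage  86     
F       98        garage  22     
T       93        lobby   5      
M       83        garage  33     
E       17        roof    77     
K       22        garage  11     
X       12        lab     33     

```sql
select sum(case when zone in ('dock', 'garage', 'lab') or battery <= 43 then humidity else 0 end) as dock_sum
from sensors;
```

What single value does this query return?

sensor=Z: ✓ → 91
sensor=R: ✓ → 74
sensor=G: ✓ → 100
sensor=Y: ✗
sensor=B: ✗
sensor=N: ✓ → 61
sensor=F: ✓ → 98
sensor=T: ✓ → 93
sensor=M: ✓ → 83
sensor=E: ✗
sensor=K: ✓ → 22
sensor=X: ✓ → 12
dock_sum = 91 + 74 + 100 + 61 + 98 + 93 + 83 + 22 + 12 = 634

634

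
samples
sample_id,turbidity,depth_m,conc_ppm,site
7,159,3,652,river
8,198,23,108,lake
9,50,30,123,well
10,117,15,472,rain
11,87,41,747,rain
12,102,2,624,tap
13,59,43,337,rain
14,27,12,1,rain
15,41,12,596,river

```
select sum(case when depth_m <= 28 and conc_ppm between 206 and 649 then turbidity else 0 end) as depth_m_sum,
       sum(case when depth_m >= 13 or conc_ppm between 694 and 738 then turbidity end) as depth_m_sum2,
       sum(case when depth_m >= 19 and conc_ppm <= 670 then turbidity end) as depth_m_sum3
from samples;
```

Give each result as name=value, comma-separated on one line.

[depth_m_sum: depth_m <= 28 and conc_ppm between 206 and 649]
sample_id=7: ✗
sample_id=8: ✗
sample_id=9: ✗
sample_id=10: ✓ → 117
sample_id=11: ✗
sample_id=12: ✓ → 102
sample_id=13: ✗
sample_id=14: ✗
sample_id=15: ✓ → 41
depth_m_sum = 117 + 102 + 41 = 260
—
[depth_m_sum2: depth_m >= 13 or conc_ppm between 694 and 738]
sample_id=7: ✗
sample_id=8: ✓ → 198
sample_id=9: ✓ → 50
sample_id=10: ✓ → 117
sample_id=11: ✓ → 87
sample_id=12: ✗
sample_id=13: ✓ → 59
sample_id=14: ✗
sample_id=15: ✗
depth_m_sum2 = 198 + 50 + 117 + 87 + 59 = 511
—
[depth_m_sum3: depth_m >= 19 and conc_ppm <= 670]
sample_id=7: ✗
sample_id=8: ✓ → 198
sample_id=9: ✓ → 50
sample_id=10: ✗
sample_id=11: ✗
sample_id=12: ✗
sample_id=13: ✓ → 59
sample_id=14: ✗
sample_id=15: ✗
depth_m_sum3 = 198 + 50 + 59 = 307

depth_m_sum=260, depth_m_sum2=511, depth_m_sum3=307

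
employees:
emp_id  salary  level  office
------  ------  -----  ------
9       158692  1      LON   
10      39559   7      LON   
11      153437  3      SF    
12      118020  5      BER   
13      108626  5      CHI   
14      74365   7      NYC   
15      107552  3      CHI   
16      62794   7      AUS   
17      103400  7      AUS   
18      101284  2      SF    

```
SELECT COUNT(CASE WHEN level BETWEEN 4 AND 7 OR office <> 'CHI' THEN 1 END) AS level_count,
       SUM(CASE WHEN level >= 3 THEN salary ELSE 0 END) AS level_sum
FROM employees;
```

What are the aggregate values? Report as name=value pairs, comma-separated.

level_count=9, level_sum=767753

[level_count: level BETWEEN 4 AND 7 OR office <> 'CHI']
emp_id=9: ✓ → 1
emp_id=10: ✓ → 1
emp_id=11: ✓ → 1
emp_id=12: ✓ → 1
emp_id=13: ✓ → 1
emp_id=14: ✓ → 1
emp_id=15: ✗
emp_id=16: ✓ → 1
emp_id=17: ✓ → 1
emp_id=18: ✓ → 1
level_count = COUNT(1, 1, 1, 1, 1, 1, 1, 1, 1) = 9
—
[level_sum: level >= 3]
emp_id=9: ✗
emp_id=10: ✓ → 39559
emp_id=11: ✓ → 153437
emp_id=12: ✓ → 118020
emp_id=13: ✓ → 108626
emp_id=14: ✓ → 74365
emp_id=15: ✓ → 107552
emp_id=16: ✓ → 62794
emp_id=17: ✓ → 103400
emp_id=18: ✗
level_sum = 39559 + 153437 + 118020 + 108626 + 74365 + 107552 + 62794 + 103400 = 767753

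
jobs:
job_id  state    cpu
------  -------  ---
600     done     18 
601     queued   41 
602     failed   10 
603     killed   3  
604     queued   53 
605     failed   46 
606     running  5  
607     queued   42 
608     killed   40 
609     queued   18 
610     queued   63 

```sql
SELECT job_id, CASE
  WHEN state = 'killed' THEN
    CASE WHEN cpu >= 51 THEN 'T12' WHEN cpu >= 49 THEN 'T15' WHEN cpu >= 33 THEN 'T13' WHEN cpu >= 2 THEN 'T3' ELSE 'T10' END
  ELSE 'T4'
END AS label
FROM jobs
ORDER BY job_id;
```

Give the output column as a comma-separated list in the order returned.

T4, T4, T4, T3, T4, T4, T4, T4, T13, T4, T4

job_id=600: state='done' → outer ELSE → T4
job_id=601: state='queued' → outer ELSE → T4
job_id=602: state='failed' → outer ELSE → T4
job_id=603: state='killed' → inner[cpu >= 2] → T3
job_id=604: state='queued' → outer ELSE → T4
job_id=605: state='failed' → outer ELSE → T4
job_id=606: state='running' → outer ELSE → T4
job_id=607: state='queued' → outer ELSE → T4
job_id=608: state='killed' → inner[cpu >= 33] → T13
job_id=609: state='queued' → outer ELSE → T4
job_id=610: state='queued' → outer ELSE → T4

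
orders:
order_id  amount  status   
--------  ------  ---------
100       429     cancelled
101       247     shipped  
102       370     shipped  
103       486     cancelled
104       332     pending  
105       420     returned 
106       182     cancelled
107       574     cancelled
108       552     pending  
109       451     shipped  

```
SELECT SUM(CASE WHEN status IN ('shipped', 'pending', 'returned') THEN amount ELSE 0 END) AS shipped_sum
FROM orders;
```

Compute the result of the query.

order_id=100: ✗
order_id=101: ✓ → 247
order_id=102: ✓ → 370
order_id=103: ✗
order_id=104: ✓ → 332
order_id=105: ✓ → 420
order_id=106: ✗
order_id=107: ✗
order_id=108: ✓ → 552
order_id=109: ✓ → 451
shipped_sum = 247 + 370 + 332 + 420 + 552 + 451 = 2372

2372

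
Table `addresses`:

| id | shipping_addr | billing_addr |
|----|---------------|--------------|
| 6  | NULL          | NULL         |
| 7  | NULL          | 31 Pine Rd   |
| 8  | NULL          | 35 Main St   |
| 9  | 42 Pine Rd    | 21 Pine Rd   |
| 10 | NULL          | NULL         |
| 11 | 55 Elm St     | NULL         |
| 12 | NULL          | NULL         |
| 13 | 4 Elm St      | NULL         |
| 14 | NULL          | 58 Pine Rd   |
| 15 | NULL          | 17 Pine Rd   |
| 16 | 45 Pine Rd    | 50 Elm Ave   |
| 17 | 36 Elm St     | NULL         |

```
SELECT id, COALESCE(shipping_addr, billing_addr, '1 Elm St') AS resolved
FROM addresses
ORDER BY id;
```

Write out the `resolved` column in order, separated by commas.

1 Elm St, 31 Pine Rd, 35 Main St, 42 Pine Rd, 1 Elm St, 55 Elm St, 1 Elm St, 4 Elm St, 58 Pine Rd, 17 Pine Rd, 45 Pine Rd, 36 Elm St

id=6: shipping_addr=NULL, billing_addr=NULL, → literal 1 Elm St → 1 Elm St
id=7: shipping_addr=NULL, billing_addr=31 Pine Rd → 31 Pine Rd
id=8: shipping_addr=NULL, billing_addr=35 Main St → 35 Main St
id=9: shipping_addr=42 Pine Rd → 42 Pine Rd
id=10: shipping_addr=NULL, billing_addr=NULL, → literal 1 Elm St → 1 Elm St
id=11: shipping_addr=55 Elm St → 55 Elm St
id=12: shipping_addr=NULL, billing_addr=NULL, → literal 1 Elm St → 1 Elm St
id=13: shipping_addr=4 Elm St → 4 Elm St
id=14: shipping_addr=NULL, billing_addr=58 Pine Rd → 58 Pine Rd
id=15: shipping_addr=NULL, billing_addr=17 Pine Rd → 17 Pine Rd
id=16: shipping_addr=45 Pine Rd → 45 Pine Rd
id=17: shipping_addr=36 Elm St → 36 Elm St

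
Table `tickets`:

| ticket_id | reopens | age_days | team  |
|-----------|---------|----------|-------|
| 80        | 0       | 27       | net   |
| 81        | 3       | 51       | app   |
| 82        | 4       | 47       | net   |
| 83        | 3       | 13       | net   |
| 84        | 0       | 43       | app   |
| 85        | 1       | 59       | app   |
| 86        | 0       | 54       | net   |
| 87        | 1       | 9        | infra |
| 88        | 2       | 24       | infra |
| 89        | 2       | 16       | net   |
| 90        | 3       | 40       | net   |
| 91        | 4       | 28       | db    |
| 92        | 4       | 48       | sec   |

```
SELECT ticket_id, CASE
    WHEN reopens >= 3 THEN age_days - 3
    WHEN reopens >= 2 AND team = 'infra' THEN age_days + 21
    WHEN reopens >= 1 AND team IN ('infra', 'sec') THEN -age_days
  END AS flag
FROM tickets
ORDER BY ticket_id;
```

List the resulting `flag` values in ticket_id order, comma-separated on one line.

ticket_id=80: (no match → NULL) → NULL
ticket_id=81: reopens >= 3 → 48
ticket_id=82: reopens >= 3 → 44
ticket_id=83: reopens >= 3 → 10
ticket_id=84: (no match → NULL) → NULL
ticket_id=85: (no match → NULL) → NULL
ticket_id=86: (no match → NULL) → NULL
ticket_id=87: reopens >= 1 AND team IN ('infra', 'sec') → -9
ticket_id=88: reopens >= 2 AND team = 'infra' → 45
ticket_id=89: (no match → NULL) → NULL
ticket_id=90: reopens >= 3 → 37
ticket_id=91: reopens >= 3 → 25
ticket_id=92: reopens >= 3 → 45

NULL, 48, 44, 10, NULL, NULL, NULL, -9, 45, NULL, 37, 25, 45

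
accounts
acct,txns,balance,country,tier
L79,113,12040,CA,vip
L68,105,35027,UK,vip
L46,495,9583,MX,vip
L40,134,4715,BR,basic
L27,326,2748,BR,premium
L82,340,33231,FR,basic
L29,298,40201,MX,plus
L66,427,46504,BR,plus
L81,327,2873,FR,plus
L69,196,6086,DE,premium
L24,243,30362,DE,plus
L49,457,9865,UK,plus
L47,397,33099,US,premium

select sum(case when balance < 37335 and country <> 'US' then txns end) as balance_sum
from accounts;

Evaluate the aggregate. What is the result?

2736

acct=L79: ✓ → 113
acct=L68: ✓ → 105
acct=L46: ✓ → 495
acct=L40: ✓ → 134
acct=L27: ✓ → 326
acct=L82: ✓ → 340
acct=L29: ✗
acct=L66: ✗
acct=L81: ✓ → 327
acct=L69: ✓ → 196
acct=L24: ✓ → 243
acct=L49: ✓ → 457
acct=L47: ✗
balance_sum = 113 + 105 + 495 + 134 + 326 + 340 + 327 + 196 + 243 + 457 = 2736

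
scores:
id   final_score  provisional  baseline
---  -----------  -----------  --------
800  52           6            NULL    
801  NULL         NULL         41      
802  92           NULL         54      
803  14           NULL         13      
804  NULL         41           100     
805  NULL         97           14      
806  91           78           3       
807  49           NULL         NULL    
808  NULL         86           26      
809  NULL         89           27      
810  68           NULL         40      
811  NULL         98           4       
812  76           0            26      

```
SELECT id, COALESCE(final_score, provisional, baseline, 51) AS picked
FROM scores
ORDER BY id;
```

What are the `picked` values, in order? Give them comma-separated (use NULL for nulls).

52, 41, 92, 14, 41, 97, 91, 49, 86, 89, 68, 98, 76

id=800: final_score=52 → 52
id=801: final_score=NULL, provisional=NULL, baseline=41 → 41
id=802: final_score=92 → 92
id=803: final_score=14 → 14
id=804: final_score=NULL, provisional=41 → 41
id=805: final_score=NULL, provisional=97 → 97
id=806: final_score=91 → 91
id=807: final_score=49 → 49
id=808: final_score=NULL, provisional=86 → 86
id=809: final_score=NULL, provisional=89 → 89
id=810: final_score=68 → 68
id=811: final_score=NULL, provisional=98 → 98
id=812: final_score=76 → 76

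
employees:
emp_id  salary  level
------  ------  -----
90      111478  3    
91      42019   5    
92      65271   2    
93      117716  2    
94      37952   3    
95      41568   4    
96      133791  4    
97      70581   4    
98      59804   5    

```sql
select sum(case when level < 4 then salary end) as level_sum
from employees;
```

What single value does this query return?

emp_id=90: ✓ → 111478
emp_id=91: ✗
emp_id=92: ✓ → 65271
emp_id=93: ✓ → 117716
emp_id=94: ✓ → 37952
emp_id=95: ✗
emp_id=96: ✗
emp_id=97: ✗
emp_id=98: ✗
level_sum = 111478 + 65271 + 117716 + 37952 = 332417

332417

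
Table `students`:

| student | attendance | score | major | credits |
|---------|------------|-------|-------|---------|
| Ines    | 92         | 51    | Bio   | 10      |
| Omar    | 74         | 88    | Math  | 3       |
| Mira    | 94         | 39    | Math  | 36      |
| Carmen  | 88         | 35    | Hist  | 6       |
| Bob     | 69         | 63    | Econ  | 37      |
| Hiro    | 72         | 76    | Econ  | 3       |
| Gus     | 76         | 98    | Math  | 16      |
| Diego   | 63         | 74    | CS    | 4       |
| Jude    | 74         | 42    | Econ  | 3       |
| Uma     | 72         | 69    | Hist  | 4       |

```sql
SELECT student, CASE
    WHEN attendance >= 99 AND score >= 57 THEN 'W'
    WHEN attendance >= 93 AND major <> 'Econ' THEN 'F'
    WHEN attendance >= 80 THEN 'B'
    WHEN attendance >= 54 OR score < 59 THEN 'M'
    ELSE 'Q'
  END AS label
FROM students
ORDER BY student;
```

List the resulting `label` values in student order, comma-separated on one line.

student=Bob: attendance >= 54 OR score < 59 → M
student=Carmen: attendance >= 80 → B
student=Diego: attendance >= 54 OR score < 59 → M
student=Gus: attendance >= 54 OR score < 59 → M
student=Hiro: attendance >= 54 OR score < 59 → M
student=Ines: attendance >= 80 → B
student=Jude: attendance >= 54 OR score < 59 → M
student=Mira: attendance >= 93 AND major <> 'Econ' → F
student=Omar: attendance >= 54 OR score < 59 → M
student=Uma: attendance >= 54 OR score < 59 → M

M, B, M, M, M, B, M, F, M, M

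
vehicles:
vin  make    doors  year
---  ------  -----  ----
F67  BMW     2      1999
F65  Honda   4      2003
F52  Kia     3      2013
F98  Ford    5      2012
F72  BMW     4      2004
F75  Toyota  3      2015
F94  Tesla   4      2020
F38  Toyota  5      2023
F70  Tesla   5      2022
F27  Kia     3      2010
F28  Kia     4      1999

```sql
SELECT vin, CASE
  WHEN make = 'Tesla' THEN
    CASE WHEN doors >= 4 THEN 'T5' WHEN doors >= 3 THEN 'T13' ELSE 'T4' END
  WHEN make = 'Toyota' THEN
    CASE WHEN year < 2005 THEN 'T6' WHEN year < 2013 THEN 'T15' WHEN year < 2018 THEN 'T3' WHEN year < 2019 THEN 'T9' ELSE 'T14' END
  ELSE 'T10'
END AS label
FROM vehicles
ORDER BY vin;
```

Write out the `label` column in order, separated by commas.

T10, T10, T14, T10, T10, T10, T5, T10, T3, T5, T10

vin=F27: make='Kia' → outer ELSE → T10
vin=F28: make='Kia' → outer ELSE → T10
vin=F38: make='Toyota' → inner[ELSE] → T14
vin=F52: make='Kia' → outer ELSE → T10
vin=F65: make='Honda' → outer ELSE → T10
vin=F67: make='BMW' → outer ELSE → T10
vin=F70: make='Tesla' → inner[doors >= 4] → T5
vin=F72: make='BMW' → outer ELSE → T10
vin=F75: make='Toyota' → inner[year < 2018] → T3
vin=F94: make='Tesla' → inner[doors >= 4] → T5
vin=F98: make='Ford' → outer ELSE → T10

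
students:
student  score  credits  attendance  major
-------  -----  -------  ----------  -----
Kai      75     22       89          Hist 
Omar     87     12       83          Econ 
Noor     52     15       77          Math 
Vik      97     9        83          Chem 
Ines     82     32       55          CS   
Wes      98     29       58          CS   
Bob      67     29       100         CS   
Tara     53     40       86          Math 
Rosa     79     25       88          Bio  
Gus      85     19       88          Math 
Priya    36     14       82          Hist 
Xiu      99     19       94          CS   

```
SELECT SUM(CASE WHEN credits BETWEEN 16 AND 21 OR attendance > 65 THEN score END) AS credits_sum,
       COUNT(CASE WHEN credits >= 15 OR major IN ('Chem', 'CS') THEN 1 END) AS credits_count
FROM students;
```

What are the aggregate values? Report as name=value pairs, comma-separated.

credits_sum=730, credits_count=10

[credits_sum: credits BETWEEN 16 AND 21 OR attendance > 65]
student=Kai: ✓ → 75
student=Omar: ✓ → 87
student=Noor: ✓ → 52
student=Vik: ✓ → 97
student=Ines: ✗
student=Wes: ✗
student=Bob: ✓ → 67
student=Tara: ✓ → 53
student=Rosa: ✓ → 79
student=Gus: ✓ → 85
student=Priya: ✓ → 36
student=Xiu: ✓ → 99
credits_sum = 75 + 87 + 52 + 97 + 67 + 53 + 79 + 85 + 36 + 99 = 730
—
[credits_count: credits >= 15 OR major IN ('Chem', 'CS')]
student=Kai: ✓ → 1
student=Omar: ✗
student=Noor: ✓ → 1
student=Vik: ✓ → 1
student=Ines: ✓ → 1
student=Wes: ✓ → 1
student=Bob: ✓ → 1
student=Tara: ✓ → 1
student=Rosa: ✓ → 1
student=Gus: ✓ → 1
student=Priya: ✗
student=Xiu: ✓ → 1
credits_count = COUNT(1, 1, 1, 1, 1, 1, 1, 1, 1, 1) = 10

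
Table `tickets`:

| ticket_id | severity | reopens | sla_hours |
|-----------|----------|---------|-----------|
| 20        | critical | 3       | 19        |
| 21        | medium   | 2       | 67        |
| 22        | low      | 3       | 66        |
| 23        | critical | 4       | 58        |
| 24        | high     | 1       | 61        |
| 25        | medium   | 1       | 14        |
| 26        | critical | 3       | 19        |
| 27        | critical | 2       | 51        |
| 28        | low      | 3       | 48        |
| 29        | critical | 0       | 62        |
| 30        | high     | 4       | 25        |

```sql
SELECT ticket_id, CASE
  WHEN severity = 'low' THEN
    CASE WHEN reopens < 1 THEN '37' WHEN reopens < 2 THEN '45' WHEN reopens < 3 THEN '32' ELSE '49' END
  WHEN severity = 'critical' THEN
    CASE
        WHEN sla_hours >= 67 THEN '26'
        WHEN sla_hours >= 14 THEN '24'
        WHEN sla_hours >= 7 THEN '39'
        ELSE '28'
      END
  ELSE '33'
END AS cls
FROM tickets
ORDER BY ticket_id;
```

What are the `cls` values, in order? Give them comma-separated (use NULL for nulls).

ticket_id=20: severity='critical' → inner[sla_hours >= 14] → 24
ticket_id=21: severity='medium' → outer ELSE → 33
ticket_id=22: severity='low' → inner[ELSE] → 49
ticket_id=23: severity='critical' → inner[sla_hours >= 14] → 24
ticket_id=24: severity='high' → outer ELSE → 33
ticket_id=25: severity='medium' → outer ELSE → 33
ticket_id=26: severity='critical' → inner[sla_hours >= 14] → 24
ticket_id=27: severity='critical' → inner[sla_hours >= 14] → 24
ticket_id=28: severity='low' → inner[ELSE] → 49
ticket_id=29: severity='critical' → inner[sla_hours >= 14] → 24
ticket_id=30: severity='high' → outer ELSE → 33

24, 33, 49, 24, 33, 33, 24, 24, 49, 24, 33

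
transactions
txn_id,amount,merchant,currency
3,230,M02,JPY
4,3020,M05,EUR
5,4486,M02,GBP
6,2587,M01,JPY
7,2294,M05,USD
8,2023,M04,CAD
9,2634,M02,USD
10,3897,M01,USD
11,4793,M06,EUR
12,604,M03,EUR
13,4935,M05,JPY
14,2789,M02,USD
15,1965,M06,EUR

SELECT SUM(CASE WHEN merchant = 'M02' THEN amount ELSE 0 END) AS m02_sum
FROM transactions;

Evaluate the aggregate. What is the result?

10139

txn_id=3: ✓ → 230
txn_id=4: ✗
txn_id=5: ✓ → 4486
txn_id=6: ✗
txn_id=7: ✗
txn_id=8: ✗
txn_id=9: ✓ → 2634
txn_id=10: ✗
txn_id=11: ✗
txn_id=12: ✗
txn_id=13: ✗
txn_id=14: ✓ → 2789
txn_id=15: ✗
m02_sum = 230 + 4486 + 2634 + 2789 = 10139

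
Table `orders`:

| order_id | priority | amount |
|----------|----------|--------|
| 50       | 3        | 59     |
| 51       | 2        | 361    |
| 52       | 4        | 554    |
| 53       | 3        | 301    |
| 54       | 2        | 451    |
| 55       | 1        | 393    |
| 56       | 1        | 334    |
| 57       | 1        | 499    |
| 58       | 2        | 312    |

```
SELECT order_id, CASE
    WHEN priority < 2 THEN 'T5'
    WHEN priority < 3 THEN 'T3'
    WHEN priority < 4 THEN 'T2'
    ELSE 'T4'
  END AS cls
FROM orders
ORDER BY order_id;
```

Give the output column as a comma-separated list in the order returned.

T2, T3, T4, T2, T3, T5, T5, T5, T3

order_id=50: priority < 4 → T2
order_id=51: priority < 3 → T3
order_id=52: ELSE → T4
order_id=53: priority < 4 → T2
order_id=54: priority < 3 → T3
order_id=55: priority < 2 → T5
order_id=56: priority < 2 → T5
order_id=57: priority < 2 → T5
order_id=58: priority < 3 → T3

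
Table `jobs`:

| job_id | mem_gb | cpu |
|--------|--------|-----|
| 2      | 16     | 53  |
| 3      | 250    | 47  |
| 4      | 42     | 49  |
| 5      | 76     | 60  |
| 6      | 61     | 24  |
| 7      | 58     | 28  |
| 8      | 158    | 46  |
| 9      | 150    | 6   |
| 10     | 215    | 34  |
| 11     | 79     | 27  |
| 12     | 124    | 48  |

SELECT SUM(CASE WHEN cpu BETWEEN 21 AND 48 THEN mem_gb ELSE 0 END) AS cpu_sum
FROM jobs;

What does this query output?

945

job_id=2: ✗
job_id=3: ✓ → 250
job_id=4: ✗
job_id=5: ✗
job_id=6: ✓ → 61
job_id=7: ✓ → 58
job_id=8: ✓ → 158
job_id=9: ✗
job_id=10: ✓ → 215
job_id=11: ✓ → 79
job_id=12: ✓ → 124
cpu_sum = 250 + 61 + 58 + 158 + 215 + 79 + 124 = 945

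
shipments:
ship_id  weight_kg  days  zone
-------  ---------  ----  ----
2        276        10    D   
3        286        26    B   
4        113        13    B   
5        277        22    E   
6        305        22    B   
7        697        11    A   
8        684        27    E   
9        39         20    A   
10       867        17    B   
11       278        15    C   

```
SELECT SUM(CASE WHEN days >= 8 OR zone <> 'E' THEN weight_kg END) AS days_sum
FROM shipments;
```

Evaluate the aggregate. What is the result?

3822

ship_id=2: ✓ → 276
ship_id=3: ✓ → 286
ship_id=4: ✓ → 113
ship_id=5: ✓ → 277
ship_id=6: ✓ → 305
ship_id=7: ✓ → 697
ship_id=8: ✓ → 684
ship_id=9: ✓ → 39
ship_id=10: ✓ → 867
ship_id=11: ✓ → 278
days_sum = 276 + 286 + 113 + 277 + 305 + 697 + 684 + 39 + 867 + 278 = 3822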